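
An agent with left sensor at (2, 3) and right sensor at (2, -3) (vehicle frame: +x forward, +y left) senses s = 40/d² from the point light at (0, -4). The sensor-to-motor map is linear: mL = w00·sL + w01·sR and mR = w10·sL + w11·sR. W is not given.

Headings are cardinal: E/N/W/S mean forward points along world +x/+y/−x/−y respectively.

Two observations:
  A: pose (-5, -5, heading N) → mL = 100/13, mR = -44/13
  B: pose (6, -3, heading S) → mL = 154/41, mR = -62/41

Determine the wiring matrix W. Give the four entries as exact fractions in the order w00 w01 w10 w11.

obs A: pose=(-5,-5,N) → sL=8/13, sR=8, mL=100/13, mR=-44/13
obs B: pose=(6,-3,S) → sL=20/41, sR=4, mL=154/41, mR=-62/41
sensor matrix S = [[8/13, 8], [20/41, 4]]; det S = -768/533
solve [mL_A; mL_B] = S·[w00; w01] and [mR_A; mR_B] = S·[w10; w11]:
  w00 = -1/2, w01 = 1, w10 = 1, w11 = -1/2

-1/2 1 1 -1/2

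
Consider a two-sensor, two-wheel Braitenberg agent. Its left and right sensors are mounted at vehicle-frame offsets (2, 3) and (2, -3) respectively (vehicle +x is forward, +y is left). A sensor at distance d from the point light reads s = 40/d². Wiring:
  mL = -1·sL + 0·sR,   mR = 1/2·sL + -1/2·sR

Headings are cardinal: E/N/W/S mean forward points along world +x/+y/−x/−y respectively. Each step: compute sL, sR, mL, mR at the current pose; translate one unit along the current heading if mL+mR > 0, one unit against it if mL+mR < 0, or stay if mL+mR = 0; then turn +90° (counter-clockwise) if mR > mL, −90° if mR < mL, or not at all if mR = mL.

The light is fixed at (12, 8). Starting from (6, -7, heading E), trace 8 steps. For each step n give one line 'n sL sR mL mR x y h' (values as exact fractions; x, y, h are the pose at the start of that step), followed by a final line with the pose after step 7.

n=0: pose=(6,-7,E); sL=1/4, sR=2/17; mL=-1/4, mR=9/136; mL+mR=-25/136 → advance -1; mR−mL=43/136 → turn +1·90°
n=1: pose=(5,-7,N); sL=40/269, sR=8/37; mL=-40/269, mR=-336/9953; mL+mR=-1816/9953 → advance -1; mR−mL=1144/9953 → turn +1·90°
n=2: pose=(5,-8,W); sL=20/221, sR=4/25; mL=-20/221, mR=-192/5525; mL+mR=-692/5525 → advance -1; mR−mL=308/5525 → turn +1·90°
n=3: pose=(6,-8,S); sL=40/333, sR=8/81; mL=-40/333, mR=32/2997; mL+mR=-328/2997 → advance -1; mR−mL=392/2997 → turn +1·90°
n=4: pose=(6,-7,E); sL=1/4, sR=2/17; mL=-1/4, mR=9/136; mL+mR=-25/136 → advance -1; mR−mL=43/136 → turn +1·90°
n=5: pose=(5,-7,N); sL=40/269, sR=8/37; mL=-40/269, mR=-336/9953; mL+mR=-1816/9953 → advance -1; mR−mL=1144/9953 → turn +1·90°
n=6: pose=(5,-8,W); sL=20/221, sR=4/25; mL=-20/221, mR=-192/5525; mL+mR=-692/5525 → advance -1; mR−mL=308/5525 → turn +1·90°
n=7: pose=(6,-8,S); sL=40/333, sR=8/81; mL=-40/333, mR=32/2997; mL+mR=-328/2997 → advance -1; mR−mL=392/2997 → turn +1·90°

0 1/4 2/17 -1/4 9/136 6 -7 E
1 40/269 8/37 -40/269 -336/9953 5 -7 N
2 20/221 4/25 -20/221 -192/5525 5 -8 W
3 40/333 8/81 -40/333 32/2997 6 -8 S
4 1/4 2/17 -1/4 9/136 6 -7 E
5 40/269 8/37 -40/269 -336/9953 5 -7 N
6 20/221 4/25 -20/221 -192/5525 5 -8 W
7 40/333 8/81 -40/333 32/2997 6 -8 S
final 6 -7 E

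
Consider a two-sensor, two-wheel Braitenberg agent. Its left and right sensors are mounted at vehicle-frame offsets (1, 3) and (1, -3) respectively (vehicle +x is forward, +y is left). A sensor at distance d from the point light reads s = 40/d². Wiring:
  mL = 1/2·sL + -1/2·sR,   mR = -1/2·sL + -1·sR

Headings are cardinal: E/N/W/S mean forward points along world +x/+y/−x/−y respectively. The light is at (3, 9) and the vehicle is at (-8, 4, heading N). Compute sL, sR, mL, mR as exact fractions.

left sensor world pos  = (-11, 5); dL² = 212
right sensor world pos = (-5, 5); dR² = 80
sL = 40/212 = 10/53
sR = 40/80 = 1/2
mL = 1/2·sL + -1/2·sR = -33/212
mR = -1/2·sL + -1·sR = -63/106

10/53 1/2 -33/212 -63/106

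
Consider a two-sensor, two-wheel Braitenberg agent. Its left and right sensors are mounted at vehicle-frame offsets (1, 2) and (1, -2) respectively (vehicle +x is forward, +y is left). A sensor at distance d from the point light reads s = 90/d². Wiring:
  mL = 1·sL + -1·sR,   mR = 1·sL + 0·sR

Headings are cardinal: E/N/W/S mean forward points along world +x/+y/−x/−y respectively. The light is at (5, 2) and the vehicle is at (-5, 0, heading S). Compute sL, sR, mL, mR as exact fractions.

left sensor world pos  = (-3, -1); dL² = 73
right sensor world pos = (-7, -1); dR² = 153
sL = 90/73 = 90/73
sR = 90/153 = 10/17
mL = 1·sL + -1·sR = 800/1241
mR = 1·sL + 0·sR = 90/73

90/73 10/17 800/1241 90/73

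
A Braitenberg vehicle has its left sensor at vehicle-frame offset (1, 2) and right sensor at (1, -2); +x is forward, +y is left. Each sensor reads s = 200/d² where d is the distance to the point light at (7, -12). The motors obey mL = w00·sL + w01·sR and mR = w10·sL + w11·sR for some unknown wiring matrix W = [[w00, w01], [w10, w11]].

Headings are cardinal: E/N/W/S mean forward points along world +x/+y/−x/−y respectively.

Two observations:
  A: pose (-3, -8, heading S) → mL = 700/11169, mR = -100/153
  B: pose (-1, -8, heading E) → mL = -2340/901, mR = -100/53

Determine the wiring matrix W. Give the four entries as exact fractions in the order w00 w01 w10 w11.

obs A: pose=(-3,-8,S) → sL=200/73, sR=200/153, mL=700/11169, mR=-100/153
obs B: pose=(-1,-8,E) → sL=40/17, sR=200/53, mL=-2340/901, mR=-100/53
sensor matrix S = [[200/73, 200/153], [40/17, 200/53]]; det S = 73088000/10063269
solve [mL_A; mL_B] = S·[w00; w01] and [mR_A; mR_B] = S·[w10; w11]:
  w00 = 1/2, w01 = -1, w10 = 0, w11 = -1/2

1/2 -1 0 -1/2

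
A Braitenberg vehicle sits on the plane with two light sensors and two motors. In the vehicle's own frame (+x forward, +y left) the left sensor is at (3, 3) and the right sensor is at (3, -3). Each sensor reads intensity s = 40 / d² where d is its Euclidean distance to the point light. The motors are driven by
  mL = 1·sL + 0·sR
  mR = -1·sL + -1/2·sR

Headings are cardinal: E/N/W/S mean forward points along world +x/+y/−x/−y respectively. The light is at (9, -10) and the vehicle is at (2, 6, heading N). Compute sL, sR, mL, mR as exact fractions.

40/461 40/377 40/461 -24300/173797

left sensor world pos  = (-1, 9); dL² = 461
right sensor world pos = (5, 9); dR² = 377
sL = 40/461 = 40/461
sR = 40/377 = 40/377
mL = 1·sL + 0·sR = 40/461
mR = -1·sL + -1/2·sR = -24300/173797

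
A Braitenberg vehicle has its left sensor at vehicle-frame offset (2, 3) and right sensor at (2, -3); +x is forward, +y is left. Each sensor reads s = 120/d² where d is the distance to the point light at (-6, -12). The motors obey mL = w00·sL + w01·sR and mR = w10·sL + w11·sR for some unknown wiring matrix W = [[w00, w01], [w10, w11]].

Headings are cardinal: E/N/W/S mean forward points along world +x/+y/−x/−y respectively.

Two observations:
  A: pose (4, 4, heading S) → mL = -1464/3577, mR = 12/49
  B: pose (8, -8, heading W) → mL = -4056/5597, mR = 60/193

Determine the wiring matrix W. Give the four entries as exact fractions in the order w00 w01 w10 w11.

-1/2 -1/2 0 1/2

obs A: pose=(4,4,S) → sL=24/73, sR=24/49, mL=-1464/3577, mR=12/49
obs B: pose=(8,-8,W) → sL=24/29, sR=120/193, mL=-4056/5597, mR=60/193
sensor matrix S = [[24/73, 24/49], [24/29, 120/193]]; det S = -4022784/20020469
solve [mL_A; mL_B] = S·[w00; w01] and [mR_A; mR_B] = S·[w10; w11]:
  w00 = -1/2, w01 = -1/2, w10 = 0, w11 = 1/2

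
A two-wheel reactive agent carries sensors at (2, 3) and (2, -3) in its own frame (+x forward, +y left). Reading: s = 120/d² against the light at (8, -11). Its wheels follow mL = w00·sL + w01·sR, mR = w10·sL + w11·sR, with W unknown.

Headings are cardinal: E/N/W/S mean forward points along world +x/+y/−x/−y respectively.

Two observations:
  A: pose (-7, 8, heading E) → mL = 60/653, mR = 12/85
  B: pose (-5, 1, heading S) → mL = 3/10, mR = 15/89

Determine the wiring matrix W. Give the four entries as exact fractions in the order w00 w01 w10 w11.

obs A: pose=(-7,8,E) → sL=120/653, sR=24/85, mL=60/653, mR=12/85
obs B: pose=(-5,1,S) → sL=3/5, sR=30/89, mL=3/10, mR=15/89
sensor matrix S = [[120/653, 24/85], [3/5, 30/89]]; det S = -2654424/24699725
solve [mL_A; mL_B] = S·[w00; w01] and [mR_A; mR_B] = S·[w10; w11]:
  w00 = 1/2, w01 = 0, w10 = 0, w11 = 1/2

1/2 0 0 1/2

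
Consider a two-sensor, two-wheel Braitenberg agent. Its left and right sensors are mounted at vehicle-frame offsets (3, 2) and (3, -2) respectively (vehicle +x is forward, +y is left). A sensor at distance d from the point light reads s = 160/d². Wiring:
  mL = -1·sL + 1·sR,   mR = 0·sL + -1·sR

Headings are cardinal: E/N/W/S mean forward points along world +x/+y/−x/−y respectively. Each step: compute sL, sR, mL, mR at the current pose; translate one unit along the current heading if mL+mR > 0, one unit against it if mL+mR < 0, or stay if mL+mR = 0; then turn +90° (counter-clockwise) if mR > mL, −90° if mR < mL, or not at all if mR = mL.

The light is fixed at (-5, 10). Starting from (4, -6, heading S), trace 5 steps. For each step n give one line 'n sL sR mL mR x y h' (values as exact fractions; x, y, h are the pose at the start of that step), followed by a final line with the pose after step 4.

n=0: pose=(4,-6,S); sL=80/241, sR=16/41; mL=576/9881, mR=-16/41; mL+mR=-80/241 → advance -1; mR−mL=-4432/9881 → turn -1·90°
n=1: pose=(4,-5,W); sL=32/65, sR=32/41; mL=768/2665, mR=-32/41; mL+mR=-32/65 → advance -1; mR−mL=-2848/2665 → turn -1·90°
n=2: pose=(5,-5,N); sL=10/13, sR=5/9; mL=-25/117, mR=-5/9; mL+mR=-10/13 → advance -1; mR−mL=-40/117 → turn -1·90°
n=3: pose=(5,-6,E); sL=32/73, sR=160/493; mL=-4096/35989, mR=-160/493; mL+mR=-32/73 → advance -1; mR−mL=-7584/35989 → turn -1·90°
n=4: pose=(4,-6,S); sL=80/241, sR=16/41; mL=576/9881, mR=-16/41; mL+mR=-80/241 → advance -1; mR−mL=-4432/9881 → turn -1·90°

0 80/241 16/41 576/9881 -16/41 4 -6 S
1 32/65 32/41 768/2665 -32/41 4 -5 W
2 10/13 5/9 -25/117 -5/9 5 -5 N
3 32/73 160/493 -4096/35989 -160/493 5 -6 E
4 80/241 16/41 576/9881 -16/41 4 -6 S
final 4 -5 W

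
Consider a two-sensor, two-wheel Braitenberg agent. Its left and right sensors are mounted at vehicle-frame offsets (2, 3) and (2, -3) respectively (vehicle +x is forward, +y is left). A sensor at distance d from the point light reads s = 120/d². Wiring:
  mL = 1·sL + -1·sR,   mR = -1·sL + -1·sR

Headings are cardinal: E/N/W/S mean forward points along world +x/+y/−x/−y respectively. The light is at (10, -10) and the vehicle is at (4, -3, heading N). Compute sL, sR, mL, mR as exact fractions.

20/27 4/3 -16/27 -56/27

left sensor world pos  = (1, -1); dL² = 162
right sensor world pos = (7, -1); dR² = 90
sL = 120/162 = 20/27
sR = 120/90 = 4/3
mL = 1·sL + -1·sR = -16/27
mR = -1·sL + -1·sR = -56/27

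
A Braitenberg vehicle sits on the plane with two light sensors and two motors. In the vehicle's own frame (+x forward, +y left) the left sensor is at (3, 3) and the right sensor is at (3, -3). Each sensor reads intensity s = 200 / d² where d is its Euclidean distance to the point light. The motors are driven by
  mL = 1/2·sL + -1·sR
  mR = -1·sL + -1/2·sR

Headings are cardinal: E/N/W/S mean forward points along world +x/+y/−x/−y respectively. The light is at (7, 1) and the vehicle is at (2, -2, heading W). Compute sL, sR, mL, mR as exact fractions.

2 25/8 -17/8 -57/16

left sensor world pos  = (-1, -5); dL² = 100
right sensor world pos = (-1, 1); dR² = 64
sL = 200/100 = 2
sR = 200/64 = 25/8
mL = 1/2·sL + -1·sR = -17/8
mR = -1·sL + -1/2·sR = -57/16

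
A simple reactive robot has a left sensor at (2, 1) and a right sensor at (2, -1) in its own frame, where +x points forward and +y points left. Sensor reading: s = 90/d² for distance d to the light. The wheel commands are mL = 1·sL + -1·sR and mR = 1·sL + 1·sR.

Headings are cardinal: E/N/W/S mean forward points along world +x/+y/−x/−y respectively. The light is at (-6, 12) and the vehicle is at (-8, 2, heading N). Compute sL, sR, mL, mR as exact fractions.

90/73 18/13 -144/949 2484/949

left sensor world pos  = (-9, 4); dL² = 73
right sensor world pos = (-7, 4); dR² = 65
sL = 90/73 = 90/73
sR = 90/65 = 18/13
mL = 1·sL + -1·sR = -144/949
mR = 1·sL + 1·sR = 2484/949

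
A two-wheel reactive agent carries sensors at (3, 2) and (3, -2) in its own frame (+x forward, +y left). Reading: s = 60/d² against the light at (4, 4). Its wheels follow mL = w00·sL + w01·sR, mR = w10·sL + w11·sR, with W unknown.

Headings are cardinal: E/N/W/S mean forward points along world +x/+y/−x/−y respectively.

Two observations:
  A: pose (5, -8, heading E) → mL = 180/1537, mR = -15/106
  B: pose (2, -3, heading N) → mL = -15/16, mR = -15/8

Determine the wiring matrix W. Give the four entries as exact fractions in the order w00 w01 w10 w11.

1/2 -1/2 0 -1/2

obs A: pose=(5,-8,E) → sL=15/29, sR=15/53, mL=180/1537, mR=-15/106
obs B: pose=(2,-3,N) → sL=15/8, sR=15/4, mL=-15/16, mR=-15/8
sensor matrix S = [[15/29, 15/53], [15/8, 15/4]]; det S = 17325/12296
solve [mL_A; mL_B] = S·[w00; w01] and [mR_A; mR_B] = S·[w10; w11]:
  w00 = 1/2, w01 = -1/2, w10 = 0, w11 = -1/2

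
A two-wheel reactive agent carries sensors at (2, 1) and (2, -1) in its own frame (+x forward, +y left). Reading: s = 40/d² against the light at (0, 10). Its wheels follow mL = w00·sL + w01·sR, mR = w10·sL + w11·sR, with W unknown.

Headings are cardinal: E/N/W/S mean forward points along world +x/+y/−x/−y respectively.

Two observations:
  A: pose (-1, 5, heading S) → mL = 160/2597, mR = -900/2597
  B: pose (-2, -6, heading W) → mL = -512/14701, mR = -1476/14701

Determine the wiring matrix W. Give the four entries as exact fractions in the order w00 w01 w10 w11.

1 -1 1/2 -1

obs A: pose=(-1,5,S) → sL=40/49, sR=40/53, mL=160/2597, mR=-900/2597
obs B: pose=(-2,-6,W) → sL=8/61, sR=40/241, mL=-512/14701, mR=-1476/14701
sensor matrix S = [[40/49, 40/53], [8/61, 40/241]]; det S = 1393920/38178497
solve [mL_A; mL_B] = S·[w00; w01] and [mR_A; mR_B] = S·[w10; w11]:
  w00 = 1, w01 = -1, w10 = 1/2, w11 = -1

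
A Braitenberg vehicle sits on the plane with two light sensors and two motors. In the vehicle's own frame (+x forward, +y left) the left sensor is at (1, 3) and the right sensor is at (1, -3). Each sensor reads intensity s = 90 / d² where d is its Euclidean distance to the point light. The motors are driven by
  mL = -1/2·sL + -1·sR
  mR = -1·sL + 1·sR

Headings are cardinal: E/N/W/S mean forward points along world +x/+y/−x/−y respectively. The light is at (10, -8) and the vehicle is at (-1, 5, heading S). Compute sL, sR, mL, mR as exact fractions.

left sensor world pos  = (2, 4); dL² = 208
right sensor world pos = (-4, 4); dR² = 340
sL = 90/208 = 45/104
sR = 90/340 = 9/34
mL = -1/2·sL + -1·sR = -1701/3536
mR = -1·sL + 1·sR = -297/1768

45/104 9/34 -1701/3536 -297/1768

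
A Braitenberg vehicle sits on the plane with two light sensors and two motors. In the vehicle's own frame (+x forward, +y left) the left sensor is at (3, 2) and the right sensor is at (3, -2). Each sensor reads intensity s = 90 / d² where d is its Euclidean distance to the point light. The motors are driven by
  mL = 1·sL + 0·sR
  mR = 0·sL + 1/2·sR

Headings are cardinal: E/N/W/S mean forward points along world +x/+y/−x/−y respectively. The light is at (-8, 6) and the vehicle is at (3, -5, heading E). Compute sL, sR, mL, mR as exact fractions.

left sensor world pos  = (6, -3); dL² = 277
right sensor world pos = (6, -7); dR² = 365
sL = 90/277 = 90/277
sR = 90/365 = 18/73
mL = 1·sL + 0·sR = 90/277
mR = 0·sL + 1/2·sR = 9/73

90/277 18/73 90/277 9/73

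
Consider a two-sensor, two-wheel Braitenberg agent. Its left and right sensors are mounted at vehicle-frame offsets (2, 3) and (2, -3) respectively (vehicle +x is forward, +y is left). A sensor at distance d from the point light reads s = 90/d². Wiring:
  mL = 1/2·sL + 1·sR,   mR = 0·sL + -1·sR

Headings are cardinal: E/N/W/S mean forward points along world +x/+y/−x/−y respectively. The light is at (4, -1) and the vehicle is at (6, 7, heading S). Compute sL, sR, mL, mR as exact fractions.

90/61 90/37 7155/2257 -90/37

left sensor world pos  = (9, 5); dL² = 61
right sensor world pos = (3, 5); dR² = 37
sL = 90/61 = 90/61
sR = 90/37 = 90/37
mL = 1/2·sL + 1·sR = 7155/2257
mR = 0·sL + -1·sR = -90/37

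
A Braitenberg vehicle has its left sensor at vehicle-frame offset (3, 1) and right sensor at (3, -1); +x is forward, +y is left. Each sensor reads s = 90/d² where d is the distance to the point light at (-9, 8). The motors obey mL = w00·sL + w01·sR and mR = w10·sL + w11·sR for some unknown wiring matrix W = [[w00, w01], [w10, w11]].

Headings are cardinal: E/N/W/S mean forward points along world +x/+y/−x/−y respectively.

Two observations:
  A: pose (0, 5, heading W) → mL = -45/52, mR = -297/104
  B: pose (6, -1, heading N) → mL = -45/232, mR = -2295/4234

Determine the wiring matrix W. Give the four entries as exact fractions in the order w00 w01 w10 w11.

obs A: pose=(0,5,W) → sL=45/26, sR=9/4, mL=-45/52, mR=-297/104
obs B: pose=(6,-1,N) → sL=45/116, sR=45/146, mL=-45/232, mR=-2295/4234
sensor matrix S = [[45/26, 9/4], [45/116, 45/146]]; det S = -149445/440336
solve [mL_A; mL_B] = S·[w00; w01] and [mR_A; mR_B] = S·[w10; w11]:
  w00 = -1/2, w01 = 0, w10 = -1, w11 = -1/2

-1/2 0 -1 -1/2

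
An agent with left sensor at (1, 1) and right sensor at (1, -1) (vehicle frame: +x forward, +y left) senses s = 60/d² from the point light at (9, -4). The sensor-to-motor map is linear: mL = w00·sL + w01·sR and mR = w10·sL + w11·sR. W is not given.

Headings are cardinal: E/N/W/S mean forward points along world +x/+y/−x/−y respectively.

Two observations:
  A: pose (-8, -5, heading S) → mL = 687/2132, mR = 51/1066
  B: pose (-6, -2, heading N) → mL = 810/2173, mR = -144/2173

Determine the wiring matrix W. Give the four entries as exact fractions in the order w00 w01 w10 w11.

obs A: pose=(-8,-5,S) → sL=3/13, sR=15/82, mL=687/2132, mR=51/1066
obs B: pose=(-6,-2,N) → sL=12/53, sR=12/41, mL=810/2173, mR=-144/2173
sensor matrix S = [[3/13, 15/82], [12/53, 12/41]]; det S = 18/689
solve [mL_A; mL_B] = S·[w00; w01] and [mR_A; mR_B] = S·[w10; w11]:
  w00 = 1, w01 = 1/2, w10 = 1, w11 = -1

1 1/2 1 -1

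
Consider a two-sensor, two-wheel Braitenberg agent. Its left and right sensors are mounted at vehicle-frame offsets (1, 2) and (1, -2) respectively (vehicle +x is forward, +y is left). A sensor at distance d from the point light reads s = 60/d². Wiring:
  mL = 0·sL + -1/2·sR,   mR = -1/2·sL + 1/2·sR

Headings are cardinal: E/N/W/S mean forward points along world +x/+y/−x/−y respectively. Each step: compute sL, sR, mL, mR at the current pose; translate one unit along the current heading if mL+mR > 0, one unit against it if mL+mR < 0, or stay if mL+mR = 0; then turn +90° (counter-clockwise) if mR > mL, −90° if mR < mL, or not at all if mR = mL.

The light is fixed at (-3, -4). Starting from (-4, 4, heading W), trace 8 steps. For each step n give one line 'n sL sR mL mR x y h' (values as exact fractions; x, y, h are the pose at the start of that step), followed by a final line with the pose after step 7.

0 3/2 15/26 -15/52 -6/13 -4 4 W
1 12/17 12/17 -6/17 0 -3 4 N
2 30/13 30/41 -15/41 -420/533 -3 3 W
3 12/13 60/73 -30/73 -48/949 -2 3 N
4 15/4 15/16 -15/32 -45/32 -2 2 W
5 60/49 12/13 -6/13 -96/637 -1 2 N
6 6 6/5 -3/5 -12/5 -1 1 W
7 60/37 60/61 -30/61 -720/2257 0 1 N
final 0 0 W

n=0: pose=(-4,4,W); sL=3/2, sR=15/26; mL=-15/52, mR=-6/13; mL+mR=-3/4 → advance -1; mR−mL=-9/52 → turn -1·90°
n=1: pose=(-3,4,N); sL=12/17, sR=12/17; mL=-6/17, mR=0; mL+mR=-6/17 → advance -1; mR−mL=6/17 → turn +1·90°
n=2: pose=(-3,3,W); sL=30/13, sR=30/41; mL=-15/41, mR=-420/533; mL+mR=-15/13 → advance -1; mR−mL=-225/533 → turn -1·90°
n=3: pose=(-2,3,N); sL=12/13, sR=60/73; mL=-30/73, mR=-48/949; mL+mR=-6/13 → advance -1; mR−mL=342/949 → turn +1·90°
n=4: pose=(-2,2,W); sL=15/4, sR=15/16; mL=-15/32, mR=-45/32; mL+mR=-15/8 → advance -1; mR−mL=-15/16 → turn -1·90°
n=5: pose=(-1,2,N); sL=60/49, sR=12/13; mL=-6/13, mR=-96/637; mL+mR=-30/49 → advance -1; mR−mL=198/637 → turn +1·90°
n=6: pose=(-1,1,W); sL=6, sR=6/5; mL=-3/5, mR=-12/5; mL+mR=-3 → advance -1; mR−mL=-9/5 → turn -1·90°
n=7: pose=(0,1,N); sL=60/37, sR=60/61; mL=-30/61, mR=-720/2257; mL+mR=-30/37 → advance -1; mR−mL=390/2257 → turn +1·90°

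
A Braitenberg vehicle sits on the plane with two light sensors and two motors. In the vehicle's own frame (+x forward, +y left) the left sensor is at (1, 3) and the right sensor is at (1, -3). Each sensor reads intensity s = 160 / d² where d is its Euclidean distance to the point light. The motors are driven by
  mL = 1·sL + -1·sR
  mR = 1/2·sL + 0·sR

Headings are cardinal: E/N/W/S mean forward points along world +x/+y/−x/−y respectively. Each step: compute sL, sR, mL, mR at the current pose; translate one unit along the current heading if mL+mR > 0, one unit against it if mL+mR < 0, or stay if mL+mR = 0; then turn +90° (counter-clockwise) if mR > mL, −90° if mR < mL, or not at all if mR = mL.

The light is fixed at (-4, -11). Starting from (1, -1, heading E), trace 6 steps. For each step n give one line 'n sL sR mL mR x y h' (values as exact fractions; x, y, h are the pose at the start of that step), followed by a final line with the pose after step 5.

0 32/41 32/17 -768/697 16/41 1 -1 E
1 80/61 16/17 384/1037 40/61 0 -1 N
2 160/73 32/41 4224/2993 80/73 0 0 W
3 10/9 8/9 2/9 5/9 -1 0 N
4 32/17 160/229 4608/3893 16/17 -1 1 W
5 16/17 80/97 192/1649 8/17 -2 1 N
final -2 2 W

n=0: pose=(1,-1,E); sL=32/41, sR=32/17; mL=-768/697, mR=16/41; mL+mR=-496/697 → advance -1; mR−mL=1040/697 → turn +1·90°
n=1: pose=(0,-1,N); sL=80/61, sR=16/17; mL=384/1037, mR=40/61; mL+mR=1064/1037 → advance +1; mR−mL=296/1037 → turn +1·90°
n=2: pose=(0,0,W); sL=160/73, sR=32/41; mL=4224/2993, mR=80/73; mL+mR=7504/2993 → advance +1; mR−mL=-944/2993 → turn -1·90°
n=3: pose=(-1,0,N); sL=10/9, sR=8/9; mL=2/9, mR=5/9; mL+mR=7/9 → advance +1; mR−mL=1/3 → turn +1·90°
n=4: pose=(-1,1,W); sL=32/17, sR=160/229; mL=4608/3893, mR=16/17; mL+mR=8272/3893 → advance +1; mR−mL=-944/3893 → turn -1·90°
n=5: pose=(-2,1,N); sL=16/17, sR=80/97; mL=192/1649, mR=8/17; mL+mR=968/1649 → advance +1; mR−mL=584/1649 → turn +1·90°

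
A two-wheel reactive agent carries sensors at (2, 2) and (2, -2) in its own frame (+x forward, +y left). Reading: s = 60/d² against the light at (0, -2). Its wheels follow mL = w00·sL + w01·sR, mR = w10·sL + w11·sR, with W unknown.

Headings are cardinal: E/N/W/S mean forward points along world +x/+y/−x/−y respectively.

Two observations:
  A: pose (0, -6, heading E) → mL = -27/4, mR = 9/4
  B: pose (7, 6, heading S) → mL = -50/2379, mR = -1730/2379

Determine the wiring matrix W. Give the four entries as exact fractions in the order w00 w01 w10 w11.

-1 1/2 1/2 -1

obs A: pose=(0,-6,E) → sL=15/2, sR=3/2, mL=-27/4, mR=9/4
obs B: pose=(7,6,S) → sL=20/39, sR=60/61, mL=-50/2379, mR=-1730/2379
sensor matrix S = [[15/2, 3/2], [20/39, 60/61]]; det S = 5240/793
solve [mL_A; mL_B] = S·[w00; w01] and [mR_A; mR_B] = S·[w10; w11]:
  w00 = -1, w01 = 1/2, w10 = 1/2, w11 = -1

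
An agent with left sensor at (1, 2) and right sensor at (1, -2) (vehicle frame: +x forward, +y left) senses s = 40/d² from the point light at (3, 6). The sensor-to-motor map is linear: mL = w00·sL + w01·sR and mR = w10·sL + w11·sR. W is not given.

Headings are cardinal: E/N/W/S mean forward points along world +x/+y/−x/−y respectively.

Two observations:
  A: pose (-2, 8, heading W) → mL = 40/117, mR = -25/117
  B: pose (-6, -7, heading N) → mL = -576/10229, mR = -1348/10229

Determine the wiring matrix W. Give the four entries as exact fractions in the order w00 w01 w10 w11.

obs A: pose=(-2,8,W) → sL=10/9, sR=10/13, mL=40/117, mR=-25/117
obs B: pose=(-6,-7,N) → sL=8/53, sR=40/193, mL=-576/10229, mR=-1348/10229
sensor matrix S = [[10/9, 10/13], [8/53, 40/193]]; det S = 136640/1196793
solve [mL_A; mL_B] = S·[w00; w01] and [mR_A; mR_B] = S·[w10; w11]:
  w00 = 1, w01 = -1, w10 = 1/2, w11 = -1

1 -1 1/2 -1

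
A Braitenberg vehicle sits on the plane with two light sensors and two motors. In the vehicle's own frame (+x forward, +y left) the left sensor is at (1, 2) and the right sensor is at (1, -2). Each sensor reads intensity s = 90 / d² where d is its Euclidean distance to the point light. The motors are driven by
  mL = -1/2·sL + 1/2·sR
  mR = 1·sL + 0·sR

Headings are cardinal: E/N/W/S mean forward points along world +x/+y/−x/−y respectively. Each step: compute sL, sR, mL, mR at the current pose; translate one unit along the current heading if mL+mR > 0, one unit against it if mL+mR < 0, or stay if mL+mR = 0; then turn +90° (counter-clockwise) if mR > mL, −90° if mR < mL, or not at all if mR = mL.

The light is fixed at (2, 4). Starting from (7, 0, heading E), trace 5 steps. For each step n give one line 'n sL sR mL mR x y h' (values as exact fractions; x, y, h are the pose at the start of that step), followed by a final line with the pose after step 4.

0 9/4 5/4 -1/2 9/4 7 0 E
1 18/5 90/73 -432/365 18/5 8 0 N
2 9/5 45/13 54/65 9/5 8 1 W
3 18/13 18/5 72/65 18/13 7 1 S
4 9/4 5/4 -1/2 9/4 7 0 E
final 8 0 N

n=0: pose=(7,0,E); sL=9/4, sR=5/4; mL=-1/2, mR=9/4; mL+mR=7/4 → advance +1; mR−mL=11/4 → turn +1·90°
n=1: pose=(8,0,N); sL=18/5, sR=90/73; mL=-432/365, mR=18/5; mL+mR=882/365 → advance +1; mR−mL=1746/365 → turn +1·90°
n=2: pose=(8,1,W); sL=9/5, sR=45/13; mL=54/65, mR=9/5; mL+mR=171/65 → advance +1; mR−mL=63/65 → turn +1·90°
n=3: pose=(7,1,S); sL=18/13, sR=18/5; mL=72/65, mR=18/13; mL+mR=162/65 → advance +1; mR−mL=18/65 → turn +1·90°
n=4: pose=(7,0,E); sL=9/4, sR=5/4; mL=-1/2, mR=9/4; mL+mR=7/4 → advance +1; mR−mL=11/4 → turn +1·90°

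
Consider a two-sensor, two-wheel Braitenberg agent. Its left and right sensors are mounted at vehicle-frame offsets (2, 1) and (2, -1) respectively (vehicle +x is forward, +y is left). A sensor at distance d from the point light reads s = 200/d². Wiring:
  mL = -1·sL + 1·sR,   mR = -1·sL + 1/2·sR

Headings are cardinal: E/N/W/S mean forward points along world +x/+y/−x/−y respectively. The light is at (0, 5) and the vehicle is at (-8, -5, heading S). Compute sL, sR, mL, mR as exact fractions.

left sensor world pos  = (-7, -7); dL² = 193
right sensor world pos = (-9, -7); dR² = 225
sL = 200/193 = 200/193
sR = 200/225 = 8/9
mL = -1·sL + 1·sR = -256/1737
mR = -1·sL + 1/2·sR = -1028/1737

200/193 8/9 -256/1737 -1028/1737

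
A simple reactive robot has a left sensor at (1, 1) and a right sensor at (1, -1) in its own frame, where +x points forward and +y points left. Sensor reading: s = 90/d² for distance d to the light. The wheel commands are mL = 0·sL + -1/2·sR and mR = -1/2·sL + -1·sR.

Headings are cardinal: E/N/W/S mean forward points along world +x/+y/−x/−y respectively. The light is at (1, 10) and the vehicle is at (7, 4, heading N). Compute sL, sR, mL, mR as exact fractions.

9/5 45/37 -45/74 -783/370

left sensor world pos  = (6, 5); dL² = 50
right sensor world pos = (8, 5); dR² = 74
sL = 90/50 = 9/5
sR = 90/74 = 45/37
mL = 0·sL + -1/2·sR = -45/74
mR = -1/2·sL + -1·sR = -783/370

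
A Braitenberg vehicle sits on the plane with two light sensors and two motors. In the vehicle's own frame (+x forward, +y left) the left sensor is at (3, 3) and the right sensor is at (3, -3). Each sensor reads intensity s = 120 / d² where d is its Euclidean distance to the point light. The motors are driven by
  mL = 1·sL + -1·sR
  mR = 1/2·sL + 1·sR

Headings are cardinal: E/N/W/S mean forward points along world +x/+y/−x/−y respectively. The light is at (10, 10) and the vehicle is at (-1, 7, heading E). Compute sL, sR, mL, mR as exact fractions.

15/8 6/5 27/40 171/80

left sensor world pos  = (2, 10); dL² = 64
right sensor world pos = (2, 4); dR² = 100
sL = 120/64 = 15/8
sR = 120/100 = 6/5
mL = 1·sL + -1·sR = 27/40
mR = 1/2·sL + 1·sR = 171/80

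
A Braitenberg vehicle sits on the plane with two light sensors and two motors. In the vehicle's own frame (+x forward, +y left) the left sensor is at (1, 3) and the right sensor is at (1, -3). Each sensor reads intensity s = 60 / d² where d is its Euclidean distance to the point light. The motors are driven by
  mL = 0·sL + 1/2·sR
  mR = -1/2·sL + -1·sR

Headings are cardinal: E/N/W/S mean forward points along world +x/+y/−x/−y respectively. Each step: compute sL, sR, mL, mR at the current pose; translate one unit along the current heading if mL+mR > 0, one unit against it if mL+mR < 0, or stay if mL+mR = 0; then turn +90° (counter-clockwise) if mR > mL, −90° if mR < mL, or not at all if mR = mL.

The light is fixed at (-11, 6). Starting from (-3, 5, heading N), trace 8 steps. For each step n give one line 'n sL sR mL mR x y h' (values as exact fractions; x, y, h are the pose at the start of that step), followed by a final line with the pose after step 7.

n=0: pose=(-3,5,N); sL=12/5, sR=60/121; mL=30/121, mR=-1026/605; mL+mR=-876/605 → advance -1; mR−mL=-1176/605 → turn -1·90°
n=1: pose=(-3,4,E); sL=30/41, sR=30/53; mL=15/53, mR=-2025/2173; mL+mR=-1410/2173 → advance -1; mR−mL=-2640/2173 → turn -1·90°
n=2: pose=(-4,4,S); sL=60/109, sR=12/5; mL=6/5, mR=-1458/545; mL+mR=-804/545 → advance -1; mR−mL=-2112/545 → turn -1·90°
n=3: pose=(-4,5,W); sL=15/13, sR=3/2; mL=3/4, mR=-27/13; mL+mR=-69/52 → advance -1; mR−mL=-147/52 → turn -1·90°
n=4: pose=(-3,5,N); sL=12/5, sR=60/121; mL=30/121, mR=-1026/605; mL+mR=-876/605 → advance -1; mR−mL=-1176/605 → turn -1·90°
n=5: pose=(-3,4,E); sL=30/41, sR=30/53; mL=15/53, mR=-2025/2173; mL+mR=-1410/2173 → advance -1; mR−mL=-2640/2173 → turn -1·90°
n=6: pose=(-4,4,S); sL=60/109, sR=12/5; mL=6/5, mR=-1458/545; mL+mR=-804/545 → advance -1; mR−mL=-2112/545 → turn -1·90°
n=7: pose=(-4,5,W); sL=15/13, sR=3/2; mL=3/4, mR=-27/13; mL+mR=-69/52 → advance -1; mR−mL=-147/52 → turn -1·90°

0 12/5 60/121 30/121 -1026/605 -3 5 N
1 30/41 30/53 15/53 -2025/2173 -3 4 E
2 60/109 12/5 6/5 -1458/545 -4 4 S
3 15/13 3/2 3/4 -27/13 -4 5 W
4 12/5 60/121 30/121 -1026/605 -3 5 N
5 30/41 30/53 15/53 -2025/2173 -3 4 E
6 60/109 12/5 6/5 -1458/545 -4 4 S
7 15/13 3/2 3/4 -27/13 -4 5 W
final -3 5 N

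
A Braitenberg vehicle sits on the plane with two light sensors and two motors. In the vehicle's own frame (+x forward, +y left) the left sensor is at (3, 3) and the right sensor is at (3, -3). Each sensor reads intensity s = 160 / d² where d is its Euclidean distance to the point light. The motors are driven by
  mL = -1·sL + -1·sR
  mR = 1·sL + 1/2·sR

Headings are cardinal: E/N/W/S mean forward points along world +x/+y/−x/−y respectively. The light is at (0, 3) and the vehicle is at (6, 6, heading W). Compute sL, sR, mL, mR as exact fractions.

160/9 32/9 -64/3 176/9

left sensor world pos  = (3, 3); dL² = 9
right sensor world pos = (3, 9); dR² = 45
sL = 160/9 = 160/9
sR = 160/45 = 32/9
mL = -1·sL + -1·sR = -64/3
mR = 1·sL + 1/2·sR = 176/9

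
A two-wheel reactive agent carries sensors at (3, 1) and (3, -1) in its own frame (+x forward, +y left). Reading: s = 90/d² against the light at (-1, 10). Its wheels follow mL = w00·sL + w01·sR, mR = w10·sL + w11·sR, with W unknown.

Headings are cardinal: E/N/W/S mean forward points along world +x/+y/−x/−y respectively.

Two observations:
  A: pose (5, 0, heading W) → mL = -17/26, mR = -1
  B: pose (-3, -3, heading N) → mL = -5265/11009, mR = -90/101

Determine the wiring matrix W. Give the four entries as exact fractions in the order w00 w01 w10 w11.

obs A: pose=(5,0,W) → sL=9/13, sR=1, mL=-17/26, mR=-1
obs B: pose=(-3,-3,N) → sL=90/109, sR=90/101, mL=-5265/11009, mR=-90/101
sensor matrix S = [[9/13, 1], [90/109, 90/101]]; det S = -29880/143117
solve [mL_A; mL_B] = S·[w00; w01] and [mR_A; mR_B] = S·[w10; w11]:
  w00 = 1/2, w01 = -1, w10 = 0, w11 = -1

1/2 -1 0 -1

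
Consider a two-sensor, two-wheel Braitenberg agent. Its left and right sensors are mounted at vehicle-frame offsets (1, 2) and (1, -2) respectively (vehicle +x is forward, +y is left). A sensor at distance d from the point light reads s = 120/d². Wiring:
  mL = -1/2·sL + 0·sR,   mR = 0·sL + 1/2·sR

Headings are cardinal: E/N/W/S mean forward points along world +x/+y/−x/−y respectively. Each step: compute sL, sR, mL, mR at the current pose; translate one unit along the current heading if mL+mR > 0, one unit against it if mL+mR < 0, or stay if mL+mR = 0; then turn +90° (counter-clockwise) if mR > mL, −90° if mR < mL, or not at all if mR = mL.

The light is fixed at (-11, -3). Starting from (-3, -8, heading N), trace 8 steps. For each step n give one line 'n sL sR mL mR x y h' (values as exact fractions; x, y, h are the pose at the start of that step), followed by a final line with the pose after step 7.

n=0: pose=(-3,-8,N); sL=30/13, sR=30/29; mL=-15/13, mR=15/29; mL+mR=-240/377 → advance -1; mR−mL=630/377 → turn +1·90°
n=1: pose=(-3,-9,W); sL=120/113, sR=24/13; mL=-60/113, mR=12/13; mL+mR=576/1469 → advance +1; mR−mL=2136/1469 → turn +1·90°
n=2: pose=(-4,-9,S); sL=12/13, sR=60/37; mL=-6/13, mR=30/37; mL+mR=168/481 → advance +1; mR−mL=612/481 → turn +1·90°
n=3: pose=(-4,-10,E); sL=120/89, sR=24/29; mL=-60/89, mR=12/29; mL+mR=-672/2581 → advance -1; mR−mL=2808/2581 → turn +1·90°
n=4: pose=(-5,-10,N); sL=30/13, sR=6/5; mL=-15/13, mR=3/5; mL+mR=-36/65 → advance -1; mR−mL=114/65 → turn +1·90°
n=5: pose=(-5,-11,W); sL=24/25, sR=120/61; mL=-12/25, mR=60/61; mL+mR=768/1525 → advance +1; mR−mL=2232/1525 → turn +1·90°
n=6: pose=(-6,-11,S); sL=12/13, sR=4/3; mL=-6/13, mR=2/3; mL+mR=8/39 → advance +1; mR−mL=44/39 → turn +1·90°
n=7: pose=(-6,-12,E); sL=24/17, sR=120/157; mL=-12/17, mR=60/157; mL+mR=-864/2669 → advance -1; mR−mL=2904/2669 → turn +1·90°

0 30/13 30/29 -15/13 15/29 -3 -8 N
1 120/113 24/13 -60/113 12/13 -3 -9 W
2 12/13 60/37 -6/13 30/37 -4 -9 S
3 120/89 24/29 -60/89 12/29 -4 -10 E
4 30/13 6/5 -15/13 3/5 -5 -10 N
5 24/25 120/61 -12/25 60/61 -5 -11 W
6 12/13 4/3 -6/13 2/3 -6 -11 S
7 24/17 120/157 -12/17 60/157 -6 -12 E
final -7 -12 N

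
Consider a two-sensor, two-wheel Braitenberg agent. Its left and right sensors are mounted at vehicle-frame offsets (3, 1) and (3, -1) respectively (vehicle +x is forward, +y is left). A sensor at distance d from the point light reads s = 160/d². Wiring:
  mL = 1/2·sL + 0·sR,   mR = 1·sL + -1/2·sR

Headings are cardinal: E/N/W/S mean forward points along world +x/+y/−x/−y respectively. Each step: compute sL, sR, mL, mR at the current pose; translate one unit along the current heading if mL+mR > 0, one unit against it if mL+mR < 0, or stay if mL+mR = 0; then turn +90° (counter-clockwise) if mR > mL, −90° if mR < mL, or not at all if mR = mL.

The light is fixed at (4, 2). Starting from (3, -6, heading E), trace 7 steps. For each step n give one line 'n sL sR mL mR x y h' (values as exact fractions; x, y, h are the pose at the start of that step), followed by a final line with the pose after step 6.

0 160/53 32/17 80/53 1872/901 3 -6 E
1 80/13 80/13 40/13 40/13 4 -6 N
2 160/17 160/17 80/17 80/17 4 -5 N
3 16 16 8 8 4 -4 N
4 32 32 16 16 4 -3 N
5 80 80 40 40 4 -2 N
6 160 160 80 80 4 -1 N
final 4 0 N

n=0: pose=(3,-6,E); sL=160/53, sR=32/17; mL=80/53, mR=1872/901; mL+mR=3232/901 → advance +1; mR−mL=512/901 → turn +1·90°
n=1: pose=(4,-6,N); sL=80/13, sR=80/13; mL=40/13, mR=40/13; mL+mR=80/13 → advance +1; mR−mL=0 → turn +0·90°
n=2: pose=(4,-5,N); sL=160/17, sR=160/17; mL=80/17, mR=80/17; mL+mR=160/17 → advance +1; mR−mL=0 → turn +0·90°
n=3: pose=(4,-4,N); sL=16, sR=16; mL=8, mR=8; mL+mR=16 → advance +1; mR−mL=0 → turn +0·90°
n=4: pose=(4,-3,N); sL=32, sR=32; mL=16, mR=16; mL+mR=32 → advance +1; mR−mL=0 → turn +0·90°
n=5: pose=(4,-2,N); sL=80, sR=80; mL=40, mR=40; mL+mR=80 → advance +1; mR−mL=0 → turn +0·90°
n=6: pose=(4,-1,N); sL=160, sR=160; mL=80, mR=80; mL+mR=160 → advance +1; mR−mL=0 → turn +0·90°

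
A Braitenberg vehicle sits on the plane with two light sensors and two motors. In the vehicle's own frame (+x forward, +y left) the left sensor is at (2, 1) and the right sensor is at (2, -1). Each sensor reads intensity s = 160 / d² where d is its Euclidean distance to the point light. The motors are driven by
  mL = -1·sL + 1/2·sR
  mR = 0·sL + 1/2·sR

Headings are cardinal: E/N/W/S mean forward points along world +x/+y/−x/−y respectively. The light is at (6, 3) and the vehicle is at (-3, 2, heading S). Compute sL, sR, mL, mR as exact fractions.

left sensor world pos  = (-2, 0); dL² = 73
right sensor world pos = (-4, 0); dR² = 109
sL = 160/73 = 160/73
sR = 160/109 = 160/109
mL = -1·sL + 1/2·sR = -11600/7957
mR = 0·sL + 1/2·sR = 80/109

160/73 160/109 -11600/7957 80/109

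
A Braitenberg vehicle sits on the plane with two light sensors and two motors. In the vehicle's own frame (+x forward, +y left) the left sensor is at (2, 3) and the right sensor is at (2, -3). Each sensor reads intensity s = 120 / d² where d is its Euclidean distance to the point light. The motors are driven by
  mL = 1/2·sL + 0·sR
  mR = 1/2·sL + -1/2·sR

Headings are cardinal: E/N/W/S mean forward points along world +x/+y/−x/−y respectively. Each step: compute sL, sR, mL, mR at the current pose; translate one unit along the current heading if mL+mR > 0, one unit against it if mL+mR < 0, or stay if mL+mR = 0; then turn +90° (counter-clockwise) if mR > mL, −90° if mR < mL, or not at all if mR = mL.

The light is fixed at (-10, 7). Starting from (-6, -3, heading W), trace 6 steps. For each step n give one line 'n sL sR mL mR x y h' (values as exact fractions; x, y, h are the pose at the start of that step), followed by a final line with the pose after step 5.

n=0: pose=(-6,-3,W); sL=120/173, sR=120/53; mL=60/173, mR=-7200/9169; mL+mR=-4020/9169 → advance -1; mR−mL=-60/53 → turn -1·90°
n=1: pose=(-5,-3,N); sL=30/17, sR=15/16; mL=15/17, mR=225/544; mL+mR=705/544 → advance +1; mR−mL=-15/32 → turn -1·90°
n=2: pose=(-5,-2,E); sL=24/17, sR=120/193; mL=12/17, mR=1296/3281; mL+mR=3612/3281 → advance +1; mR−mL=-60/193 → turn -1·90°
n=3: pose=(-4,-2,S); sL=60/101, sR=12/13; mL=30/101, mR=-216/1313; mL+mR=174/1313 → advance +1; mR−mL=-6/13 → turn -1·90°
n=4: pose=(-4,-3,W); sL=24/37, sR=24/13; mL=12/37, mR=-288/481; mL+mR=-132/481 → advance -1; mR−mL=-12/13 → turn -1·90°
n=5: pose=(-3,-3,N); sL=3/2, sR=30/41; mL=3/4, mR=63/164; mL+mR=93/82 → advance +1; mR−mL=-15/41 → turn -1·90°

0 120/173 120/53 60/173 -7200/9169 -6 -3 W
1 30/17 15/16 15/17 225/544 -5 -3 N
2 24/17 120/193 12/17 1296/3281 -5 -2 E
3 60/101 12/13 30/101 -216/1313 -4 -2 S
4 24/37 24/13 12/37 -288/481 -4 -3 W
5 3/2 30/41 3/4 63/164 -3 -3 N
final -3 -2 E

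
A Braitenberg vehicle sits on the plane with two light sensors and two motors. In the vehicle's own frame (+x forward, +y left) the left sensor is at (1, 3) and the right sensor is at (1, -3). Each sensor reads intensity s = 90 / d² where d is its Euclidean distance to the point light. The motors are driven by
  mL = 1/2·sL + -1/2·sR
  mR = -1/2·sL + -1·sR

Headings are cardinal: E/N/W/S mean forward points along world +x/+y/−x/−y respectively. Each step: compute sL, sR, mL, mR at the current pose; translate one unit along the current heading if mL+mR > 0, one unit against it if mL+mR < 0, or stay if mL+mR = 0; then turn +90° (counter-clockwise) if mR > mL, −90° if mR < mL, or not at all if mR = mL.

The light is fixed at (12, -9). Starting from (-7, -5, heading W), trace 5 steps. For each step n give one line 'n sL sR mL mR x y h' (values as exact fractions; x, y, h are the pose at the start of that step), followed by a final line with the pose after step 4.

0 90/401 90/449 2160/180049 -56295/180049 -7 -5 W
1 45/233 9/25 -486/5825 -5319/11650 -6 -5 N
2 18/65 90/289 -324/18785 -8451/18785 -6 -6 E
3 9/26 45/244 513/6344 -567/1586 -7 -6 S
4 90/401 90/449 2160/180049 -56295/180049 -7 -5 W
final -6 -5 N

n=0: pose=(-7,-5,W); sL=90/401, sR=90/449; mL=2160/180049, mR=-56295/180049; mL+mR=-135/449 → advance -1; mR−mL=-58455/180049 → turn -1·90°
n=1: pose=(-6,-5,N); sL=45/233, sR=9/25; mL=-486/5825, mR=-5319/11650; mL+mR=-27/50 → advance -1; mR−mL=-4347/11650 → turn -1·90°
n=2: pose=(-6,-6,E); sL=18/65, sR=90/289; mL=-324/18785, mR=-8451/18785; mL+mR=-135/289 → advance -1; mR−mL=-8127/18785 → turn -1·90°
n=3: pose=(-7,-6,S); sL=9/26, sR=45/244; mL=513/6344, mR=-567/1586; mL+mR=-135/488 → advance -1; mR−mL=-2781/6344 → turn -1·90°
n=4: pose=(-7,-5,W); sL=90/401, sR=90/449; mL=2160/180049, mR=-56295/180049; mL+mR=-135/449 → advance -1; mR−mL=-58455/180049 → turn -1·90°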